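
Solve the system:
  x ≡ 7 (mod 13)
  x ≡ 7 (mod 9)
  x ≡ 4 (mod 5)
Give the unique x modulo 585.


Moduli 13, 9, 5 are pairwise coprime; by CRT there is a unique solution modulo M = 13 · 9 · 5 = 585.
Solve pairwise, accumulating the modulus:
  Start with x ≡ 7 (mod 13).
  Combine with x ≡ 7 (mod 9): since gcd(13, 9) = 1, we get a unique residue mod 117.
    Write x = 7 + 13·t and substitute into x ≡ 7 (mod 9): 13·t ≡ 7 − 7 = 0 (mod 9).
    Reduce coefficients mod 9: 4·t ≡ 0 (mod 9).
    The inverse of 4 mod 9 is 7 (since 4·7 = 28 = 3·9 + 1), so t ≡ 7·0 = 0 ≡ 0 (mod 9).
    Then x = 7 + 13·0 = 7, valid modulo lcm(13, 9) = 117: x ≡ 7 (mod 117).
  Combine with x ≡ 4 (mod 5): since gcd(117, 5) = 1, we get a unique residue mod 585.
    Write x = 7 + 117·t and substitute into x ≡ 4 (mod 5): 117·t ≡ 4 − 7 = -3 (mod 5).
    Reduce coefficients mod 5: 2·t ≡ 2 (mod 5).
    The inverse of 2 mod 5 is 3 (since 2·3 = 6 = 1·5 + 1), so t ≡ 3·2 = 6 ≡ 1 (mod 5).
    Then x = 7 + 117·1 = 124, valid modulo lcm(117, 5) = 585: x ≡ 124 (mod 585).
Verify: 124 mod 13 = 7 ✓, 124 mod 9 = 7 ✓, 124 mod 5 = 4 ✓.

x ≡ 124 (mod 585).


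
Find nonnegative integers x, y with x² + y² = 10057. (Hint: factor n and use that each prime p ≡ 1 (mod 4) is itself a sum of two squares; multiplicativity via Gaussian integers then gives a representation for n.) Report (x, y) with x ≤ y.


Step 1: Factor n = 10057 = 89 · 113.
Step 2: Check the mod-4 condition on each prime factor: 89 ≡ 1 (mod 4), exponent 1; 113 ≡ 1 (mod 4), exponent 1.
All primes ≡ 3 (mod 4) appear to even exponent (or don't appear), so by the two-squares theorem n IS expressible as a sum of two squares.
Step 3: Build a representation. Here n = 89 · 113 is a product of primes ≡ 1 (mod 4). Each prime p ≡ 1 (mod 4) is itself a sum of two squares; find a² by testing p − a² for a perfect square:
  89: 89 − 1² = 88, 89 − 2² = 85, 89 − 3² = 80, 89 − 4² = 73, 89 − 5² = 64 = 8² ⇒ 89 = 5² + 8².
  113: 113 − 1² = 112, 113 − 2² = 109, 113 − 3² = 104, 113 − 4² = 97, 113 − 5² = 88, 113 − 6² = 77, 113 − 7² = 64 = 8² ⇒ 113 = 7² + 8².
  Combine using the Brahmagupta–Fibonacci identity (a² + b²)(c² + d²) = (ac − bd)² + (ad + bc)² = (ac + bd)² + (ad − bc)²:
  89 · 113 = 10057: from (5² + 8²)(7² + 8²), take (5·7 − 8·8, 5·8 + 8·7) = (35 − 64, 40 + 56) = (-29, 96); dropping signs (only squares matter) gives (29, 96); check 29² + 96² = 841 + 9216 = 10057 ✓.
Step 4: Order so x ≤ y and verify: 29² + 96² = 841 + 9216 = 10057 = n. ✓

n = 10057 = 29² + 96² (one valid representation with x ≤ y).


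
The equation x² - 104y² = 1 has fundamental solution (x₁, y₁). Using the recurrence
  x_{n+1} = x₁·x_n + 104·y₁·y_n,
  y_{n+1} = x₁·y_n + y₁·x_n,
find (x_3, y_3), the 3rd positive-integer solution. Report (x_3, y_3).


Step 1: Find the fundamental solution (x₁, y₁) of x² - 104y² = 1.
  Expand √104 as a continued fraction. a₀ = ⌊√104⌋ = 10; iterate m_{k+1} = d_k·a_k − m_k, d_{k+1} = (104 − m_{k+1}²)/d_k, a_{k+1} = ⌊(a₀ + m_{k+1})/d_{k+1}⌋ (starting m₀ = 0, d₀ = 1), with convergents p_k = a_k·p_{k-1} + p_{k-2}, q_k = a_k·q_{k-1} + q_{k-2} (p₋₁ = 1, q₋₁ = 0):
  k = 0: a₀ = 10; p₀/q₀ = 10/1; p₀² − 104·q₀² = 100 − 104 = -4.
  k = 1: m = 10, d = 4, a = ⌊(10 + 10)/4⌋ = 5; p/q = (5·10 + 1)/(5·1 + 0) = 51/5; p² − 104·q² = 2601 − 2600 = 1.
  The first convergent with p² − 104·q² = 1 gives the fundamental solution (x₁, y₁) = (51, 5).
Step 2: Apply the recurrence (x_{n+1}, y_{n+1}) = (x₁x_n + 104y₁y_n, x₁y_n + y₁x_n) repeatedly.
  From (x_1, y_1) = (51, 5): x_2 = 51·51 + 104·5·5 = 5201; y_2 = 51·5 + 5·51 = 510.
  From (x_2, y_2) = (5201, 510): x_3 = 51·5201 + 104·5·510 = 530451; y_3 = 51·510 + 5·5201 = 52015.
Step 3: Verify x_3² - 104·y_3² = 281378263401 - 281378263400 = 1 (should be 1). ✓

(x_1, y_1) = (51, 5); (x_3, y_3) = (530451, 52015).


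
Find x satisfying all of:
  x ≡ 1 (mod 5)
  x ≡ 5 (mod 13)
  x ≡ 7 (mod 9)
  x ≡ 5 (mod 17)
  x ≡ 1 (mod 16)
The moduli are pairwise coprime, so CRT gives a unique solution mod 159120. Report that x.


Product of moduli M = 5 · 13 · 9 · 17 · 16 = 159120.
Merge one congruence at a time:
  Start: x ≡ 1 (mod 5).
  Combine with x ≡ 5 (mod 13); new modulus lcm = 65.
    Write x = 1 + 5·t and substitute into x ≡ 5 (mod 13): 5·t ≡ 5 − 1 = 4 (mod 13).
    The inverse of 5 mod 13 is 8 (since 5·8 = 40 = 3·13 + 1), so t ≡ 8·4 = 32 ≡ 6 (mod 13).
    Then x = 1 + 5·6 = 31, valid modulo lcm(5, 13) = 65: x ≡ 31 (mod 65).
  Combine with x ≡ 7 (mod 9); new modulus lcm = 585.
    Write x = 31 + 65·t and substitute into x ≡ 7 (mod 9): 65·t ≡ 7 − 31 = -24 (mod 9).
    Reduce coefficients mod 9: 2·t ≡ 3 (mod 9).
    The inverse of 2 mod 9 is 5 (since 2·5 = 10 = 1·9 + 1), so t ≡ 5·3 = 15 ≡ 6 (mod 9).
    Then x = 31 + 65·6 = 421, valid modulo lcm(65, 9) = 585: x ≡ 421 (mod 585).
  Combine with x ≡ 5 (mod 17); new modulus lcm = 9945.
    Write x = 421 + 585·t and substitute into x ≡ 5 (mod 17): 585·t ≡ 5 − 421 = -416 (mod 17).
    Reduce coefficients mod 17: 7·t ≡ 9 (mod 17).
    The inverse of 7 mod 17 is 5 (since 7·5 = 35 = 2·17 + 1), so t ≡ 5·9 = 45 ≡ 11 (mod 17).
    Then x = 421 + 585·11 = 6856, valid modulo lcm(585, 17) = 9945: x ≡ 6856 (mod 9945).
  Combine with x ≡ 1 (mod 16); new modulus lcm = 159120.
    Write x = 6856 + 9945·t and substitute into x ≡ 1 (mod 16): 9945·t ≡ 1 − 6856 = -6855 (mod 16).
    Reduce coefficients mod 16: 9·t ≡ 9 (mod 16).
    The inverse of 9 mod 16 is 9 (since 9·9 = 81 = 5·16 + 1), so t ≡ 9·9 = 81 ≡ 1 (mod 16).
    Then x = 6856 + 9945·1 = 16801, valid modulo lcm(9945, 16) = 159120: x ≡ 16801 (mod 159120).
Verify against each original: 16801 mod 5 = 1, 16801 mod 13 = 5, 16801 mod 9 = 7, 16801 mod 17 = 5, 16801 mod 16 = 1.

x ≡ 16801 (mod 159120).


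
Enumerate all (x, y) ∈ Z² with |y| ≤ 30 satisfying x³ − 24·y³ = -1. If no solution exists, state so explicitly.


The equation is x³ - 24y³ = -1. For fixed y, x³ = 24·y³ − 1, so a solution requires the RHS to be a perfect cube.
Strategy: iterate y from -30 to 30, compute RHS = 24·y³ − 1, and check whether it is a (positive or negative) perfect cube.
Check small values of y:
  y = 0: RHS = -1 = (-1)³ ⇒ x = -1 works.
  y = 1: RHS = 23 is not a perfect cube.
  y = -1: RHS = -25 is not a perfect cube.
  y = 2: RHS = 191 is not a perfect cube.
  y = -2: RHS = -193 is not a perfect cube.
  y = 3: RHS = 647 is not a perfect cube.
  y = -3: RHS = -649 is not a perfect cube.
Continuing the search up to |y| = 30 finds no further solutions beyond those listed.
Collected solutions: (-1, 0).

Solutions (with |y| ≤ 30): (-1, 0).


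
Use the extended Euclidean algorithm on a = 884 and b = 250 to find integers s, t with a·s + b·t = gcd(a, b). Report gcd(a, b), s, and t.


Euclidean algorithm on (884, 250) — divide until remainder is 0:
  884 = 3 · 250 + 134
  250 = 1 · 134 + 116
  134 = 1 · 116 + 18
  116 = 6 · 18 + 8
  18 = 2 · 8 + 2
  8 = 4 · 2 + 0
gcd(884, 250) = 2.
Track Bezout coefficients alongside the remainders: start with r₀ = 884 = a·1 + b·0 (s = 1, t = 0) and r₁ = 250 = a·0 + b·1 (s = 0, t = 1); each new remainder r_{k+1} = r_{k-1} − q_k·r_k inherits s_{k+1} = s_{k-1} − q_k·s_k, t_{k+1} = t_{k-1} − q_k·t_k, so r_k = a·s_k + b·t_k at every step:
  q = 3: r = 134, s = 1 − 3·0 = 1, t = 0 − 3·1 = -3  (check: 884·1 + 250·(-3) = 134)
  q = 1: r = 116, s = 0 − 1·1 = -1, t = 1 − 1·(-3) = 4  (check: 884·(-1) + 250·4 = 116)
  q = 1: r = 18, s = 1 − 1·(-1) = 2, t = -3 − 1·4 = -7  (check: 884·2 + 250·(-7) = 18)
  q = 6: r = 8, s = -1 − 6·2 = -13, t = 4 − 6·(-7) = 46  (check: 884·(-13) + 250·46 = 8)
  q = 2: r = 2, s = 2 − 2·(-13) = 28, t = -7 − 2·46 = -99  (check: 884·28 + 250·(-99) = 2)
The row with r = 2 (the gcd) gives the Bezout coefficients s = 28, t = -99.
Result: 884 · (28) + 250 · (-99) = 2.

gcd(884, 250) = 2; s = 28, t = -99 (check: 884·28 + 250·(-99) = 2).


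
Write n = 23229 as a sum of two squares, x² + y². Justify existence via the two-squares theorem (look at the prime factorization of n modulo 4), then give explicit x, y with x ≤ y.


Step 1: Factor n = 23229 = 3^2 · 29 · 89.
Step 2: Check the mod-4 condition on each prime factor: 3 ≡ 3 (mod 4), exponent 2 (must be even); 29 ≡ 1 (mod 4), exponent 1; 89 ≡ 1 (mod 4), exponent 1.
All primes ≡ 3 (mod 4) appear to even exponent (or don't appear), so by the two-squares theorem n IS expressible as a sum of two squares.
Step 3: Build a representation. Group n = k² · m with k = 3 and m = 29 · 89 = 2581 (a product of primes ≡ 1 (mod 4)); a representation of m scales to one of n via (k·x)² + (k·y)² = k²(x² + y²). Each prime p ≡ 1 (mod 4) is itself a sum of two squares; find a² by testing p − a² for a perfect square:
  29: 29 − 1² = 28, 29 − 2² = 25 = 5² ⇒ 29 = 2² + 5².
  89: 89 − 1² = 88, 89 − 2² = 85, 89 − 3² = 80, 89 − 4² = 73, 89 − 5² = 64 = 8² ⇒ 89 = 5² + 8².
  Combine using the Brahmagupta–Fibonacci identity (a² + b²)(c² + d²) = (ac − bd)² + (ad + bc)² = (ac + bd)² + (ad − bc)²:
  29 · 89 = 2581: from (2² + 5²)(5² + 8²), take (2·5 − 5·8, 2·8 + 5·5) = (10 − 40, 16 + 25) = (-30, 41); dropping signs (only squares matter) gives (30, 41); check 30² + 41² = 900 + 1681 = 2581 ✓.
  Scale by k = 3: (3·30, 3·41) = (90, 123).
Step 4: Order so x ≤ y and verify: 90² + 123² = 8100 + 15129 = 23229 = n. ✓

n = 23229 = 90² + 123² (one valid representation with x ≤ y).


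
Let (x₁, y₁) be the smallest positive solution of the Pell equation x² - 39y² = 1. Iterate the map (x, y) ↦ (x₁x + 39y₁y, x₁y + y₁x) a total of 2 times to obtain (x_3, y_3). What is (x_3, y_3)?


Step 1: Find the fundamental solution (x₁, y₁) of x² - 39y² = 1.
  Expand √39 as a continued fraction. a₀ = ⌊√39⌋ = 6; iterate m_{k+1} = d_k·a_k − m_k, d_{k+1} = (39 − m_{k+1}²)/d_k, a_{k+1} = ⌊(a₀ + m_{k+1})/d_{k+1}⌋ (starting m₀ = 0, d₀ = 1), with convergents p_k = a_k·p_{k-1} + p_{k-2}, q_k = a_k·q_{k-1} + q_{k-2} (p₋₁ = 1, q₋₁ = 0):
  k = 0: a₀ = 6; p₀/q₀ = 6/1; p₀² − 39·q₀² = 36 − 39 = -3.
  k = 1: m = 6, d = 3, a = ⌊(6 + 6)/3⌋ = 4; p/q = (4·6 + 1)/(4·1 + 0) = 25/4; p² − 39·q² = 625 − 624 = 1.
  The first convergent with p² − 39·q² = 1 gives the fundamental solution (x₁, y₁) = (25, 4).
Step 2: Apply the recurrence (x_{n+1}, y_{n+1}) = (x₁x_n + 39y₁y_n, x₁y_n + y₁x_n) repeatedly.
  From (x_1, y_1) = (25, 4): x_2 = 25·25 + 39·4·4 = 1249; y_2 = 25·4 + 4·25 = 200.
  From (x_2, y_2) = (1249, 200): x_3 = 25·1249 + 39·4·200 = 62425; y_3 = 25·200 + 4·1249 = 9996.
Step 3: Verify x_3² - 39·y_3² = 3896880625 - 3896880624 = 1 (should be 1). ✓

(x_1, y_1) = (25, 4); (x_3, y_3) = (62425, 9996).


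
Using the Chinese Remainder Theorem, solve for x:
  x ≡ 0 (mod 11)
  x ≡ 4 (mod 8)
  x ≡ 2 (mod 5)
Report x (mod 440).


Moduli 11, 8, 5 are pairwise coprime; by CRT there is a unique solution modulo M = 11 · 8 · 5 = 440.
Solve pairwise, accumulating the modulus:
  Start with x ≡ 0 (mod 11).
  Combine with x ≡ 4 (mod 8): since gcd(11, 8) = 1, we get a unique residue mod 88.
    Write x = 0 + 11·t and substitute into x ≡ 4 (mod 8): 11·t ≡ 4 − 0 = 4 (mod 8).
    Reduce coefficients mod 8: 3·t ≡ 4 (mod 8).
    The inverse of 3 mod 8 is 3 (since 3·3 = 9 = 1·8 + 1), so t ≡ 3·4 = 12 ≡ 4 (mod 8).
    Then x = 0 + 11·4 = 44, valid modulo lcm(11, 8) = 88: x ≡ 44 (mod 88).
  Combine with x ≡ 2 (mod 5): since gcd(88, 5) = 1, we get a unique residue mod 440.
    Write x = 44 + 88·t and substitute into x ≡ 2 (mod 5): 88·t ≡ 2 − 44 = -42 (mod 5).
    Reduce coefficients mod 5: 3·t ≡ 3 (mod 5).
    The inverse of 3 mod 5 is 2 (since 3·2 = 6 = 1·5 + 1), so t ≡ 2·3 = 6 ≡ 1 (mod 5).
    Then x = 44 + 88·1 = 132, valid modulo lcm(88, 5) = 440: x ≡ 132 (mod 440).
Verify: 132 mod 11 = 0 ✓, 132 mod 8 = 4 ✓, 132 mod 5 = 2 ✓.

x ≡ 132 (mod 440).


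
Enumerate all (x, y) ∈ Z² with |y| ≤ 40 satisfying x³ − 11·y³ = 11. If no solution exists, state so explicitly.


The equation is x³ - 11y³ = 11. For fixed y, x³ = 11·y³ + 11, so a solution requires the RHS to be a perfect cube.
Strategy: iterate y from -40 to 40, compute RHS = 11·y³ + 11, and check whether it is a (positive or negative) perfect cube.
Check small values of y:
  y = 0: RHS = 11 is not a perfect cube.
  y = 1: RHS = 22 is not a perfect cube.
  y = -1: RHS = 0 = (0)³ ⇒ x = 0 works.
  y = 2: RHS = 99 is not a perfect cube.
  y = -2: RHS = -77 is not a perfect cube.
  y = 3: RHS = 308 is not a perfect cube.
  y = -3: RHS = -286 is not a perfect cube.
Continuing the search up to |y| = 40 finds no further solutions beyond those listed.
Collected solutions: (0, -1).

Solutions (with |y| ≤ 40): (0, -1).


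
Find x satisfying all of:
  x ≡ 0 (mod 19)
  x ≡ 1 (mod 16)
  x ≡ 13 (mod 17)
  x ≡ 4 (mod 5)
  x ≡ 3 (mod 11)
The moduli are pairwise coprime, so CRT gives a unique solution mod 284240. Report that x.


Product of moduli M = 19 · 16 · 17 · 5 · 11 = 284240.
Merge one congruence at a time:
  Start: x ≡ 0 (mod 19).
  Combine with x ≡ 1 (mod 16); new modulus lcm = 304.
    Write x = 0 + 19·t and substitute into x ≡ 1 (mod 16): 19·t ≡ 1 − 0 = 1 (mod 16).
    Reduce coefficients mod 16: 3·t ≡ 1 (mod 16).
    The inverse of 3 mod 16 is 11 (since 3·11 = 33 = 2·16 + 1), so t ≡ 11·1 = 11 ≡ 11 (mod 16).
    Then x = 0 + 19·11 = 209, valid modulo lcm(19, 16) = 304: x ≡ 209 (mod 304).
  Combine with x ≡ 13 (mod 17); new modulus lcm = 5168.
    Write x = 209 + 304·t and substitute into x ≡ 13 (mod 17): 304·t ≡ 13 − 209 = -196 (mod 17).
    Reduce coefficients mod 17: 15·t ≡ 8 (mod 17).
    The inverse of 15 mod 17 is 8 (since 15·8 = 120 = 7·17 + 1), so t ≡ 8·8 = 64 ≡ 13 (mod 17).
    Then x = 209 + 304·13 = 4161, valid modulo lcm(304, 17) = 5168: x ≡ 4161 (mod 5168).
  Combine with x ≡ 4 (mod 5); new modulus lcm = 25840.
    Write x = 4161 + 5168·t and substitute into x ≡ 4 (mod 5): 5168·t ≡ 4 − 4161 = -4157 (mod 5).
    Reduce coefficients mod 5: 3·t ≡ 3 (mod 5).
    The inverse of 3 mod 5 is 2 (since 3·2 = 6 = 1·5 + 1), so t ≡ 2·3 = 6 ≡ 1 (mod 5).
    Then x = 4161 + 5168·1 = 9329, valid modulo lcm(5168, 5) = 25840: x ≡ 9329 (mod 25840).
  Combine with x ≡ 3 (mod 11); new modulus lcm = 284240.
    Write x = 9329 + 25840·t and substitute into x ≡ 3 (mod 11): 25840·t ≡ 3 − 9329 = -9326 (mod 11).
    Reduce coefficients mod 11: 1·t ≡ 2 (mod 11).
    So t ≡ 2 (mod 11).
    Then x = 9329 + 25840·2 = 61009, valid modulo lcm(25840, 11) = 284240: x ≡ 61009 (mod 284240).
Verify against each original: 61009 mod 19 = 0, 61009 mod 16 = 1, 61009 mod 17 = 13, 61009 mod 5 = 4, 61009 mod 11 = 3.

x ≡ 61009 (mod 284240).


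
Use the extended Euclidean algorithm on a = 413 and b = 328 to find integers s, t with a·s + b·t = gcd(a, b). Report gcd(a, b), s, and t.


Euclidean algorithm on (413, 328) — divide until remainder is 0:
  413 = 1 · 328 + 85
  328 = 3 · 85 + 73
  85 = 1 · 73 + 12
  73 = 6 · 12 + 1
  12 = 12 · 1 + 0
gcd(413, 328) = 1.
Track Bezout coefficients alongside the remainders: start with r₀ = 413 = a·1 + b·0 (s = 1, t = 0) and r₁ = 328 = a·0 + b·1 (s = 0, t = 1); each new remainder r_{k+1} = r_{k-1} − q_k·r_k inherits s_{k+1} = s_{k-1} − q_k·s_k, t_{k+1} = t_{k-1} − q_k·t_k, so r_k = a·s_k + b·t_k at every step:
  q = 1: r = 85, s = 1 − 1·0 = 1, t = 0 − 1·1 = -1  (check: 413·1 + 328·(-1) = 85)
  q = 3: r = 73, s = 0 − 3·1 = -3, t = 1 − 3·(-1) = 4  (check: 413·(-3) + 328·4 = 73)
  q = 1: r = 12, s = 1 − 1·(-3) = 4, t = -1 − 1·4 = -5  (check: 413·4 + 328·(-5) = 12)
  q = 6: r = 1, s = -3 − 6·4 = -27, t = 4 − 6·(-5) = 34  (check: 413·(-27) + 328·34 = 1)
The row with r = 1 (the gcd) gives the Bezout coefficients s = -27, t = 34.
Result: 413 · (-27) + 328 · (34) = 1.

gcd(413, 328) = 1; s = -27, t = 34 (check: 413·(-27) + 328·34 = 1).


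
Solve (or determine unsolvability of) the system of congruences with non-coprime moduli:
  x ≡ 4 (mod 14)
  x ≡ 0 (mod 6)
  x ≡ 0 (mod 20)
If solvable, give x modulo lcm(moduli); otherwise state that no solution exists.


Moduli 14, 6, 20 are not pairwise coprime, so CRT works modulo lcm(m_i) when all pairwise compatibility conditions hold.
Pairwise compatibility: gcd(m_i, m_j) must divide a_i - a_j for every pair.
Merge one congruence at a time:
  Start: x ≡ 4 (mod 14).
  Combine with x ≡ 0 (mod 6): gcd(14, 6) = 2; 0 - 4 = -4, which IS divisible by 2, so compatible.
    Write x = 4 + 14·t and substitute into x ≡ 0 (mod 6): 14·t ≡ 0 − 4 = -4 (mod 6).
    Divide the congruence (and modulus) by g = 2: 7·t ≡ -2 (mod 3).
    Reduce coefficients mod 3: 1·t ≡ 1 (mod 3).
    So t ≡ 1 (mod 3).
    Then x = 4 + 14·1 = 18, valid modulo lcm(14, 6) = 42: x ≡ 18 (mod 42).
  Combine with x ≡ 0 (mod 20): gcd(42, 20) = 2; 0 - 18 = -18, which IS divisible by 2, so compatible.
    Write x = 18 + 42·t and substitute into x ≡ 0 (mod 20): 42·t ≡ 0 − 18 = -18 (mod 20).
    Divide the congruence (and modulus) by g = 2: 21·t ≡ -9 (mod 10).
    Reduce coefficients mod 10: 1·t ≡ 1 (mod 10).
    So t ≡ 1 (mod 10).
    Then x = 18 + 42·1 = 60, valid modulo lcm(42, 20) = 420: x ≡ 60 (mod 420).
Verify: 60 mod 14 = 4, 60 mod 6 = 0, 60 mod 20 = 0.

x ≡ 60 (mod 420).


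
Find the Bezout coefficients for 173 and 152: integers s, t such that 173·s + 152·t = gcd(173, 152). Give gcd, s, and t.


Euclidean algorithm on (173, 152) — divide until remainder is 0:
  173 = 1 · 152 + 21
  152 = 7 · 21 + 5
  21 = 4 · 5 + 1
  5 = 5 · 1 + 0
gcd(173, 152) = 1.
Track Bezout coefficients alongside the remainders: start with r₀ = 173 = a·1 + b·0 (s = 1, t = 0) and r₁ = 152 = a·0 + b·1 (s = 0, t = 1); each new remainder r_{k+1} = r_{k-1} − q_k·r_k inherits s_{k+1} = s_{k-1} − q_k·s_k, t_{k+1} = t_{k-1} − q_k·t_k, so r_k = a·s_k + b·t_k at every step:
  q = 1: r = 21, s = 1 − 1·0 = 1, t = 0 − 1·1 = -1  (check: 173·1 + 152·(-1) = 21)
  q = 7: r = 5, s = 0 − 7·1 = -7, t = 1 − 7·(-1) = 8  (check: 173·(-7) + 152·8 = 5)
  q = 4: r = 1, s = 1 − 4·(-7) = 29, t = -1 − 4·8 = -33  (check: 173·29 + 152·(-33) = 1)
The row with r = 1 (the gcd) gives the Bezout coefficients s = 29, t = -33.
Result: 173 · (29) + 152 · (-33) = 1.

gcd(173, 152) = 1; s = 29, t = -33 (check: 173·29 + 152·(-33) = 1).


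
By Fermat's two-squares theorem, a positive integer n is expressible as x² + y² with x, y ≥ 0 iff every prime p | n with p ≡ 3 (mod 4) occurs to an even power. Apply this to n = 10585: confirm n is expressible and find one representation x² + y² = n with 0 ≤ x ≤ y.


Step 1: Factor n = 10585 = 5 · 29 · 73.
Step 2: Check the mod-4 condition on each prime factor: 5 ≡ 1 (mod 4), exponent 1; 29 ≡ 1 (mod 4), exponent 1; 73 ≡ 1 (mod 4), exponent 1.
All primes ≡ 3 (mod 4) appear to even exponent (or don't appear), so by the two-squares theorem n IS expressible as a sum of two squares.
Step 3: Build a representation. Here n = 5 · 29 · 73 is a product of primes ≡ 1 (mod 4). Each prime p ≡ 1 (mod 4) is itself a sum of two squares; find a² by testing p − a² for a perfect square:
  5: 5 − 1² = 4 = 2² ⇒ 5 = 1² + 2².
  29: 29 − 1² = 28, 29 − 2² = 25 = 5² ⇒ 29 = 2² + 5².
  73: 73 − 1² = 72, 73 − 2² = 69, 73 − 3² = 64 = 8² ⇒ 73 = 3² + 8².
  Combine using the Brahmagupta–Fibonacci identity (a² + b²)(c² + d²) = (ac − bd)² + (ad + bc)² = (ac + bd)² + (ad − bc)²:
  5 · 29 = 145: from (1² + 2²)(2² + 5²), take (1·2 − 2·5, 1·5 + 2·2) = (2 − 10, 5 + 4) = (-8, 9); dropping signs (only squares matter) gives (8, 9); check 8² + 9² = 64 + 81 = 145 ✓.
  145 · 73 = 10585: from (8² + 9²)(3² + 8²), take (8·3 − 9·8, 8·8 + 9·3) = (24 − 72, 64 + 27) = (-48, 91); dropping signs (only squares matter) gives (48, 91); check 48² + 91² = 2304 + 8281 = 10585 ✓.
Step 4: Order so x ≤ y and verify: 48² + 91² = 2304 + 8281 = 10585 = n. ✓

n = 10585 = 48² + 91² (one valid representation with x ≤ y).


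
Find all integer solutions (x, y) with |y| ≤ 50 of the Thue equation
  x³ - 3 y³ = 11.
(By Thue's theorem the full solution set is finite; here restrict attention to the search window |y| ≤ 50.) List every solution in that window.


The equation is x³ - 3y³ = 11. For fixed y, x³ = 3·y³ + 11, so a solution requires the RHS to be a perfect cube.
Strategy: iterate y from -50 to 50, compute RHS = 3·y³ + 11, and check whether it is a (positive or negative) perfect cube.
Check small values of y:
  y = 0: RHS = 11 is not a perfect cube.
  y = 1: RHS = 14 is not a perfect cube.
  y = -1: RHS = 8 = (2)³ ⇒ x = 2 works.
  y = 2: RHS = 35 is not a perfect cube.
  y = -2: RHS = -13 is not a perfect cube.
  y = 3: RHS = 92 is not a perfect cube.
  y = -3: RHS = -70 is not a perfect cube.
Continuing the search up to |y| = 50 finds no further solutions beyond those listed.
Collected solutions: (2, -1).

Solutions (with |y| ≤ 50): (2, -1).


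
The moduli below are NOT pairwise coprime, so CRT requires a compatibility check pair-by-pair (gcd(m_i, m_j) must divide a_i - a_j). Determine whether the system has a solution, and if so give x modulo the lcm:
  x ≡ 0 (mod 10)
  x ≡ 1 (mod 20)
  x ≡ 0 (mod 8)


Moduli 10, 20, 8 are not pairwise coprime, so CRT works modulo lcm(m_i) when all pairwise compatibility conditions hold.
Pairwise compatibility: gcd(m_i, m_j) must divide a_i - a_j for every pair.
Merge one congruence at a time:
  Start: x ≡ 0 (mod 10).
  Combine with x ≡ 1 (mod 20): gcd(10, 20) = 10, and 1 - 0 = 1 is NOT divisible by 10.
    ⇒ system is inconsistent (no integer solution).

No solution (the system is inconsistent).


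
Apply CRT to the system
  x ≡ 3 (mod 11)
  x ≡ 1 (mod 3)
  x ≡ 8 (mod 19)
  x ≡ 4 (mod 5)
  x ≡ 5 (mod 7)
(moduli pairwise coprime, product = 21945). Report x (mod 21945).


Product of moduli M = 11 · 3 · 19 · 5 · 7 = 21945.
Merge one congruence at a time:
  Start: x ≡ 3 (mod 11).
  Combine with x ≡ 1 (mod 3); new modulus lcm = 33.
    Write x = 3 + 11·t and substitute into x ≡ 1 (mod 3): 11·t ≡ 1 − 3 = -2 (mod 3).
    Reduce coefficients mod 3: 2·t ≡ 1 (mod 3).
    The inverse of 2 mod 3 is 2 (since 2·2 = 4 = 1·3 + 1), so t ≡ 2·1 = 2 ≡ 2 (mod 3).
    Then x = 3 + 11·2 = 25, valid modulo lcm(11, 3) = 33: x ≡ 25 (mod 33).
  Combine with x ≡ 8 (mod 19); new modulus lcm = 627.
    Write x = 25 + 33·t and substitute into x ≡ 8 (mod 19): 33·t ≡ 8 − 25 = -17 (mod 19).
    Reduce coefficients mod 19: 14·t ≡ 2 (mod 19).
    The inverse of 14 mod 19 is 15 (since 14·15 = 210 = 11·19 + 1), so t ≡ 15·2 = 30 ≡ 11 (mod 19).
    Then x = 25 + 33·11 = 388, valid modulo lcm(33, 19) = 627: x ≡ 388 (mod 627).
  Combine with x ≡ 4 (mod 5); new modulus lcm = 3135.
    Write x = 388 + 627·t and substitute into x ≡ 4 (mod 5): 627·t ≡ 4 − 388 = -384 (mod 5).
    Reduce coefficients mod 5: 2·t ≡ 1 (mod 5).
    The inverse of 2 mod 5 is 3 (since 2·3 = 6 = 1·5 + 1), so t ≡ 3·1 = 3 ≡ 3 (mod 5).
    Then x = 388 + 627·3 = 2269, valid modulo lcm(627, 5) = 3135: x ≡ 2269 (mod 3135).
  Combine with x ≡ 5 (mod 7); new modulus lcm = 21945.
    Write x = 2269 + 3135·t and substitute into x ≡ 5 (mod 7): 3135·t ≡ 5 − 2269 = -2264 (mod 7).
    Reduce coefficients mod 7: 6·t ≡ 4 (mod 7).
    The inverse of 6 mod 7 is 6 (since 6·6 = 36 = 5·7 + 1), so t ≡ 6·4 = 24 ≡ 3 (mod 7).
    Then x = 2269 + 3135·3 = 11674, valid modulo lcm(3135, 7) = 21945: x ≡ 11674 (mod 21945).
Verify against each original: 11674 mod 11 = 3, 11674 mod 3 = 1, 11674 mod 19 = 8, 11674 mod 5 = 4, 11674 mod 7 = 5.

x ≡ 11674 (mod 21945).


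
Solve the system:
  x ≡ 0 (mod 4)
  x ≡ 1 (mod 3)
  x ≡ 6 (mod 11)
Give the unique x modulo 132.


Moduli 4, 3, 11 are pairwise coprime; by CRT there is a unique solution modulo M = 4 · 3 · 11 = 132.
Solve pairwise, accumulating the modulus:
  Start with x ≡ 0 (mod 4).
  Combine with x ≡ 1 (mod 3): since gcd(4, 3) = 1, we get a unique residue mod 12.
    Write x = 0 + 4·t and substitute into x ≡ 1 (mod 3): 4·t ≡ 1 − 0 = 1 (mod 3).
    Reduce coefficients mod 3: 1·t ≡ 1 (mod 3).
    So t ≡ 1 (mod 3).
    Then x = 0 + 4·1 = 4, valid modulo lcm(4, 3) = 12: x ≡ 4 (mod 12).
  Combine with x ≡ 6 (mod 11): since gcd(12, 11) = 1, we get a unique residue mod 132.
    Write x = 4 + 12·t and substitute into x ≡ 6 (mod 11): 12·t ≡ 6 − 4 = 2 (mod 11).
    Reduce coefficients mod 11: 1·t ≡ 2 (mod 11).
    So t ≡ 2 (mod 11).
    Then x = 4 + 12·2 = 28, valid modulo lcm(12, 11) = 132: x ≡ 28 (mod 132).
Verify: 28 mod 4 = 0 ✓, 28 mod 3 = 1 ✓, 28 mod 11 = 6 ✓.

x ≡ 28 (mod 132).


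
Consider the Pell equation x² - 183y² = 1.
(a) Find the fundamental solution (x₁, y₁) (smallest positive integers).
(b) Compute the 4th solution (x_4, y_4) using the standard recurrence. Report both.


Step 1: Find the fundamental solution (x₁, y₁) of x² - 183y² = 1.
  Expand √183 as a continued fraction. a₀ = ⌊√183⌋ = 13; iterate m_{k+1} = d_k·a_k − m_k, d_{k+1} = (183 − m_{k+1}²)/d_k, a_{k+1} = ⌊(a₀ + m_{k+1})/d_{k+1}⌋ (starting m₀ = 0, d₀ = 1), with convergents p_k = a_k·p_{k-1} + p_{k-2}, q_k = a_k·q_{k-1} + q_{k-2} (p₋₁ = 1, q₋₁ = 0):
  k = 0: a₀ = 13; p₀/q₀ = 13/1; p₀² − 183·q₀² = 169 − 183 = -14.
  k = 1: m = 13, d = 14, a = ⌊(13 + 13)/14⌋ = 1; p/q = (1·13 + 1)/(1·1 + 0) = 14/1; p² − 183·q² = 196 − 183 = 13.
  k = 2: m = 1, d = 13, a = ⌊(13 + 1)/13⌋ = 1; p/q = (1·14 + 13)/(1·1 + 1) = 27/2; p² − 183·q² = 729 − 732 = -3.
  k = 3: m = 12, d = 3, a = ⌊(13 + 12)/3⌋ = 8; p/q = (8·27 + 14)/(8·2 + 1) = 230/17; p² − 183·q² = 52900 − 52887 = 13.
  k = 4: m = 12, d = 13, a = ⌊(13 + 12)/13⌋ = 1; p/q = (1·230 + 27)/(1·17 + 2) = 257/19; p² − 183·q² = 66049 − 66063 = -14.
  k = 5: m = 1, d = 14, a = ⌊(13 + 1)/14⌋ = 1; p/q = (1·257 + 230)/(1·19 + 17) = 487/36; p² − 183·q² = 237169 − 237168 = 1.
  The first convergent with p² − 183·q² = 1 gives the fundamental solution (x₁, y₁) = (487, 36).
Step 2: Apply the recurrence (x_{n+1}, y_{n+1}) = (x₁x_n + 183y₁y_n, x₁y_n + y₁x_n) repeatedly.
  From (x_1, y_1) = (487, 36): x_2 = 487·487 + 183·36·36 = 474337; y_2 = 487·36 + 36·487 = 35064.
  From (x_2, y_2) = (474337, 35064): x_3 = 487·474337 + 183·36·35064 = 462003751; y_3 = 487·35064 + 36·474337 = 34152300.
  From (x_3, y_3) = (462003751, 34152300): x_4 = 487·462003751 + 183·36·34152300 = 449991179137; y_4 = 487·34152300 + 36·462003751 = 33264305136.
Step 3: Verify x_4² - 183·y_4² = 202492061301107624064769 - 202492061301107624064768 = 1 (should be 1). ✓

(x_1, y_1) = (487, 36); (x_4, y_4) = (449991179137, 33264305136).


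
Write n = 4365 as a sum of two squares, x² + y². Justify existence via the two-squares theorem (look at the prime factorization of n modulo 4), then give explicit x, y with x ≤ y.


Step 1: Factor n = 4365 = 3^2 · 5 · 97.
Step 2: Check the mod-4 condition on each prime factor: 3 ≡ 3 (mod 4), exponent 2 (must be even); 5 ≡ 1 (mod 4), exponent 1; 97 ≡ 1 (mod 4), exponent 1.
All primes ≡ 3 (mod 4) appear to even exponent (or don't appear), so by the two-squares theorem n IS expressible as a sum of two squares.
Step 3: Build a representation. Group n = k² · m with k = 3 and m = 5 · 97 = 485 (a product of primes ≡ 1 (mod 4)); a representation of m scales to one of n via (k·x)² + (k·y)² = k²(x² + y²). Each prime p ≡ 1 (mod 4) is itself a sum of two squares; find a² by testing p − a² for a perfect square:
  5: 5 − 1² = 4 = 2² ⇒ 5 = 1² + 2².
  97: 97 − 1² = 96, 97 − 2² = 93, 97 − 3² = 88, 97 − 4² = 81 = 9² ⇒ 97 = 4² + 9².
  Combine using the Brahmagupta–Fibonacci identity (a² + b²)(c² + d²) = (ac − bd)² + (ad + bc)² = (ac + bd)² + (ad − bc)²:
  5 · 97 = 485: from (1² + 2²)(4² + 9²), take (1·4 − 2·9, 1·9 + 2·4) = (4 − 18, 9 + 8) = (-14, 17); dropping signs (only squares matter) gives (14, 17); check 14² + 17² = 196 + 289 = 485 ✓.
  Scale by k = 3: (3·14, 3·17) = (42, 51).
Step 4: Order so x ≤ y and verify: 42² + 51² = 1764 + 2601 = 4365 = n. ✓

n = 4365 = 42² + 51² (one valid representation with x ≤ y).


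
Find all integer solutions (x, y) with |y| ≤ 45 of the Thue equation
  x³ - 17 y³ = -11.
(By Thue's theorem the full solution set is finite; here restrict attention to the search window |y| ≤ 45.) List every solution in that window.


The equation is x³ - 17y³ = -11. For fixed y, x³ = 17·y³ − 11, so a solution requires the RHS to be a perfect cube.
Strategy: iterate y from -45 to 45, compute RHS = 17·y³ − 11, and check whether it is a (positive or negative) perfect cube.
Check small values of y:
  y = 0: RHS = -11 is not a perfect cube.
  y = 1: RHS = 6 is not a perfect cube.
  y = -1: RHS = -28 is not a perfect cube.
  y = 2: RHS = 125 = (5)³ ⇒ x = 5 works.
  y = -2: RHS = -147 is not a perfect cube.
  y = 3: RHS = 448 is not a perfect cube.
  y = -3: RHS = -470 is not a perfect cube.
Continuing the search up to |y| = 45 finds no further solutions beyond those listed.
Collected solutions: (5, 2).

Solutions (with |y| ≤ 45): (5, 2).


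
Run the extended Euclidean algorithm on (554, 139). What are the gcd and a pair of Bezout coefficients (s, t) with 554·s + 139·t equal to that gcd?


Euclidean algorithm on (554, 139) — divide until remainder is 0:
  554 = 3 · 139 + 137
  139 = 1 · 137 + 2
  137 = 68 · 2 + 1
  2 = 2 · 1 + 0
gcd(554, 139) = 1.
Track Bezout coefficients alongside the remainders: start with r₀ = 554 = a·1 + b·0 (s = 1, t = 0) and r₁ = 139 = a·0 + b·1 (s = 0, t = 1); each new remainder r_{k+1} = r_{k-1} − q_k·r_k inherits s_{k+1} = s_{k-1} − q_k·s_k, t_{k+1} = t_{k-1} − q_k·t_k, so r_k = a·s_k + b·t_k at every step:
  q = 3: r = 137, s = 1 − 3·0 = 1, t = 0 − 3·1 = -3  (check: 554·1 + 139·(-3) = 137)
  q = 1: r = 2, s = 0 − 1·1 = -1, t = 1 − 1·(-3) = 4  (check: 554·(-1) + 139·4 = 2)
  q = 68: r = 1, s = 1 − 68·(-1) = 69, t = -3 − 68·4 = -275  (check: 554·69 + 139·(-275) = 1)
The row with r = 1 (the gcd) gives the Bezout coefficients s = 69, t = -275.
Result: 554 · (69) + 139 · (-275) = 1.

gcd(554, 139) = 1; s = 69, t = -275 (check: 554·69 + 139·(-275) = 1).


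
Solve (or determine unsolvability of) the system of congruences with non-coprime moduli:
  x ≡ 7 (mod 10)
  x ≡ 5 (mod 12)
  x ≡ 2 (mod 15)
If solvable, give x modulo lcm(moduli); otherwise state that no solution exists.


Moduli 10, 12, 15 are not pairwise coprime, so CRT works modulo lcm(m_i) when all pairwise compatibility conditions hold.
Pairwise compatibility: gcd(m_i, m_j) must divide a_i - a_j for every pair.
Merge one congruence at a time:
  Start: x ≡ 7 (mod 10).
  Combine with x ≡ 5 (mod 12): gcd(10, 12) = 2; 5 - 7 = -2, which IS divisible by 2, so compatible.
    Write x = 7 + 10·t and substitute into x ≡ 5 (mod 12): 10·t ≡ 5 − 7 = -2 (mod 12).
    Divide the congruence (and modulus) by g = 2: 5·t ≡ -1 (mod 6).
    Reduce coefficients mod 6: 5·t ≡ 5 (mod 6).
    The inverse of 5 mod 6 is 5 (since 5·5 = 25 = 4·6 + 1), so t ≡ 5·5 = 25 ≡ 1 (mod 6).
    Then x = 7 + 10·1 = 17, valid modulo lcm(10, 12) = 60: x ≡ 17 (mod 60).
  Combine with x ≡ 2 (mod 15): gcd(60, 15) = 15; 2 - 17 = -15, which IS divisible by 15, so compatible.
    Write x = 17 + 60·t and substitute into x ≡ 2 (mod 15): 60·t ≡ 2 − 17 = -15 (mod 15).
    Divide the congruence (and modulus) by g = 15: 4·t ≡ -1 (mod 1).
    Modulo 1 every t works; take t = 0.
    Then x = 17 + 60·0 = 17, valid modulo lcm(60, 15) = 60: x ≡ 17 (mod 60).
Verify: 17 mod 10 = 7, 17 mod 12 = 5, 17 mod 15 = 2.

x ≡ 17 (mod 60).


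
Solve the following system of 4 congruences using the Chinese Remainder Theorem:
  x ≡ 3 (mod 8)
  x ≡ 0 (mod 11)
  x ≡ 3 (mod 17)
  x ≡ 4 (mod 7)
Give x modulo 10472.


Product of moduli M = 8 · 11 · 17 · 7 = 10472.
Merge one congruence at a time:
  Start: x ≡ 3 (mod 8).
  Combine with x ≡ 0 (mod 11); new modulus lcm = 88.
    Write x = 3 + 8·t and substitute into x ≡ 0 (mod 11): 8·t ≡ 0 − 3 = -3 (mod 11).
    Reduce coefficients mod 11: 8·t ≡ 8 (mod 11).
    The inverse of 8 mod 11 is 7 (since 8·7 = 56 = 5·11 + 1), so t ≡ 7·8 = 56 ≡ 1 (mod 11).
    Then x = 3 + 8·1 = 11, valid modulo lcm(8, 11) = 88: x ≡ 11 (mod 88).
  Combine with x ≡ 3 (mod 17); new modulus lcm = 1496.
    Write x = 11 + 88·t and substitute into x ≡ 3 (mod 17): 88·t ≡ 3 − 11 = -8 (mod 17).
    Reduce coefficients mod 17: 3·t ≡ 9 (mod 17).
    The inverse of 3 mod 17 is 6 (since 3·6 = 18 = 1·17 + 1), so t ≡ 6·9 = 54 ≡ 3 (mod 17).
    Then x = 11 + 88·3 = 275, valid modulo lcm(88, 17) = 1496: x ≡ 275 (mod 1496).
  Combine with x ≡ 4 (mod 7); new modulus lcm = 10472.
    Write x = 275 + 1496·t and substitute into x ≡ 4 (mod 7): 1496·t ≡ 4 − 275 = -271 (mod 7).
    Reduce coefficients mod 7: 5·t ≡ 2 (mod 7).
    The inverse of 5 mod 7 is 3 (since 5·3 = 15 = 2·7 + 1), so t ≡ 3·2 = 6 ≡ 6 (mod 7).
    Then x = 275 + 1496·6 = 9251, valid modulo lcm(1496, 7) = 10472: x ≡ 9251 (mod 10472).
Verify against each original: 9251 mod 8 = 3, 9251 mod 11 = 0, 9251 mod 17 = 3, 9251 mod 7 = 4.

x ≡ 9251 (mod 10472).


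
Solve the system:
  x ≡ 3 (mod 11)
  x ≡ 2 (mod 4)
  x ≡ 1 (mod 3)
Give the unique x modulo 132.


Moduli 11, 4, 3 are pairwise coprime; by CRT there is a unique solution modulo M = 11 · 4 · 3 = 132.
Solve pairwise, accumulating the modulus:
  Start with x ≡ 3 (mod 11).
  Combine with x ≡ 2 (mod 4): since gcd(11, 4) = 1, we get a unique residue mod 44.
    Write x = 3 + 11·t and substitute into x ≡ 2 (mod 4): 11·t ≡ 2 − 3 = -1 (mod 4).
    Reduce coefficients mod 4: 3·t ≡ 3 (mod 4).
    The inverse of 3 mod 4 is 3 (since 3·3 = 9 = 2·4 + 1), so t ≡ 3·3 = 9 ≡ 1 (mod 4).
    Then x = 3 + 11·1 = 14, valid modulo lcm(11, 4) = 44: x ≡ 14 (mod 44).
  Combine with x ≡ 1 (mod 3): since gcd(44, 3) = 1, we get a unique residue mod 132.
    Write x = 14 + 44·t and substitute into x ≡ 1 (mod 3): 44·t ≡ 1 − 14 = -13 (mod 3).
    Reduce coefficients mod 3: 2·t ≡ 2 (mod 3).
    The inverse of 2 mod 3 is 2 (since 2·2 = 4 = 1·3 + 1), so t ≡ 2·2 = 4 ≡ 1 (mod 3).
    Then x = 14 + 44·1 = 58, valid modulo lcm(44, 3) = 132: x ≡ 58 (mod 132).
Verify: 58 mod 11 = 3 ✓, 58 mod 4 = 2 ✓, 58 mod 3 = 1 ✓.

x ≡ 58 (mod 132).


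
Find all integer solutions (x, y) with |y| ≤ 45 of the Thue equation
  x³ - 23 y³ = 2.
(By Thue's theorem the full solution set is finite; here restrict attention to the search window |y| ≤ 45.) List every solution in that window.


The equation is x³ - 23y³ = 2. For fixed y, x³ = 23·y³ + 2, so a solution requires the RHS to be a perfect cube.
Strategy: iterate y from -45 to 45, compute RHS = 23·y³ + 2, and check whether it is a (positive or negative) perfect cube.
Check small values of y:
  y = 0: RHS = 2 is not a perfect cube.
  y = 1: RHS = 25 is not a perfect cube.
  y = -1: RHS = -21 is not a perfect cube.
  y = 2: RHS = 186 is not a perfect cube.
  y = -2: RHS = -182 is not a perfect cube.
  y = 3: RHS = 623 is not a perfect cube.
  y = -3: RHS = -619 is not a perfect cube.
Continuing the search up to |y| = 45 finds no solutions either.
No (x, y) in the scanned range satisfies the equation.

No integer solutions with |y| ≤ 45.


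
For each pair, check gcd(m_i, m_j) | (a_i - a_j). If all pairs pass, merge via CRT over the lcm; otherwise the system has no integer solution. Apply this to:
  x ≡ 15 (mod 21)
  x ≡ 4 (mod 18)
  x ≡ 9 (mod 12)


Moduli 21, 18, 12 are not pairwise coprime, so CRT works modulo lcm(m_i) when all pairwise compatibility conditions hold.
Pairwise compatibility: gcd(m_i, m_j) must divide a_i - a_j for every pair.
Merge one congruence at a time:
  Start: x ≡ 15 (mod 21).
  Combine with x ≡ 4 (mod 18): gcd(21, 18) = 3, and 4 - 15 = -11 is NOT divisible by 3.
    ⇒ system is inconsistent (no integer solution).

No solution (the system is inconsistent).


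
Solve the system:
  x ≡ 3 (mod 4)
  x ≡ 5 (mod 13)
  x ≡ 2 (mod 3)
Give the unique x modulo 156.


Moduli 4, 13, 3 are pairwise coprime; by CRT there is a unique solution modulo M = 4 · 13 · 3 = 156.
Solve pairwise, accumulating the modulus:
  Start with x ≡ 3 (mod 4).
  Combine with x ≡ 5 (mod 13): since gcd(4, 13) = 1, we get a unique residue mod 52.
    Write x = 3 + 4·t and substitute into x ≡ 5 (mod 13): 4·t ≡ 5 − 3 = 2 (mod 13).
    The inverse of 4 mod 13 is 10 (since 4·10 = 40 = 3·13 + 1), so t ≡ 10·2 = 20 ≡ 7 (mod 13).
    Then x = 3 + 4·7 = 31, valid modulo lcm(4, 13) = 52: x ≡ 31 (mod 52).
  Combine with x ≡ 2 (mod 3): since gcd(52, 3) = 1, we get a unique residue mod 156.
    Write x = 31 + 52·t and substitute into x ≡ 2 (mod 3): 52·t ≡ 2 − 31 = -29 (mod 3).
    Reduce coefficients mod 3: 1·t ≡ 1 (mod 3).
    So t ≡ 1 (mod 3).
    Then x = 31 + 52·1 = 83, valid modulo lcm(52, 3) = 156: x ≡ 83 (mod 156).
Verify: 83 mod 4 = 3 ✓, 83 mod 13 = 5 ✓, 83 mod 3 = 2 ✓.

x ≡ 83 (mod 156).


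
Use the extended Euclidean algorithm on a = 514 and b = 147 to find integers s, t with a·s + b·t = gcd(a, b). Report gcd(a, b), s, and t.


Euclidean algorithm on (514, 147) — divide until remainder is 0:
  514 = 3 · 147 + 73
  147 = 2 · 73 + 1
  73 = 73 · 1 + 0
gcd(514, 147) = 1.
Track Bezout coefficients alongside the remainders: start with r₀ = 514 = a·1 + b·0 (s = 1, t = 0) and r₁ = 147 = a·0 + b·1 (s = 0, t = 1); each new remainder r_{k+1} = r_{k-1} − q_k·r_k inherits s_{k+1} = s_{k-1} − q_k·s_k, t_{k+1} = t_{k-1} − q_k·t_k, so r_k = a·s_k + b·t_k at every step:
  q = 3: r = 73, s = 1 − 3·0 = 1, t = 0 − 3·1 = -3  (check: 514·1 + 147·(-3) = 73)
  q = 2: r = 1, s = 0 − 2·1 = -2, t = 1 − 2·(-3) = 7  (check: 514·(-2) + 147·7 = 1)
The row with r = 1 (the gcd) gives the Bezout coefficients s = -2, t = 7.
Result: 514 · (-2) + 147 · (7) = 1.

gcd(514, 147) = 1; s = -2, t = 7 (check: 514·(-2) + 147·7 = 1).


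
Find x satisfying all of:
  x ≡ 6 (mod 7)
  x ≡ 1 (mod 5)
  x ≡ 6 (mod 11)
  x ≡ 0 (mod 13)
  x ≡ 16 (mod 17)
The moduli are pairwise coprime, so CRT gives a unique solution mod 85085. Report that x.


Product of moduli M = 7 · 5 · 11 · 13 · 17 = 85085.
Merge one congruence at a time:
  Start: x ≡ 6 (mod 7).
  Combine with x ≡ 1 (mod 5); new modulus lcm = 35.
    Write x = 6 + 7·t and substitute into x ≡ 1 (mod 5): 7·t ≡ 1 − 6 = -5 (mod 5).
    Reduce coefficients mod 5: 2·t ≡ 0 (mod 5).
    The inverse of 2 mod 5 is 3 (since 2·3 = 6 = 1·5 + 1), so t ≡ 3·0 = 0 ≡ 0 (mod 5).
    Then x = 6 + 7·0 = 6, valid modulo lcm(7, 5) = 35: x ≡ 6 (mod 35).
  Combine with x ≡ 6 (mod 11); new modulus lcm = 385.
    Write x = 6 + 35·t and substitute into x ≡ 6 (mod 11): 35·t ≡ 6 − 6 = 0 (mod 11).
    Reduce coefficients mod 11: 2·t ≡ 0 (mod 11).
    The inverse of 2 mod 11 is 6 (since 2·6 = 12 = 1·11 + 1), so t ≡ 6·0 = 0 ≡ 0 (mod 11).
    Then x = 6 + 35·0 = 6, valid modulo lcm(35, 11) = 385: x ≡ 6 (mod 385).
  Combine with x ≡ 0 (mod 13); new modulus lcm = 5005.
    Write x = 6 + 385·t and substitute into x ≡ 0 (mod 13): 385·t ≡ 0 − 6 = -6 (mod 13).
    Reduce coefficients mod 13: 8·t ≡ 7 (mod 13).
    The inverse of 8 mod 13 is 5 (since 8·5 = 40 = 3·13 + 1), so t ≡ 5·7 = 35 ≡ 9 (mod 13).
    Then x = 6 + 385·9 = 3471, valid modulo lcm(385, 13) = 5005: x ≡ 3471 (mod 5005).
  Combine with x ≡ 16 (mod 17); new modulus lcm = 85085.
    Write x = 3471 + 5005·t and substitute into x ≡ 16 (mod 17): 5005·t ≡ 16 − 3471 = -3455 (mod 17).
    Reduce coefficients mod 17: 7·t ≡ 13 (mod 17).
    The inverse of 7 mod 17 is 5 (since 7·5 = 35 = 2·17 + 1), so t ≡ 5·13 = 65 ≡ 14 (mod 17).
    Then x = 3471 + 5005·14 = 73541, valid modulo lcm(5005, 17) = 85085: x ≡ 73541 (mod 85085).
Verify against each original: 73541 mod 7 = 6, 73541 mod 5 = 1, 73541 mod 11 = 6, 73541 mod 13 = 0, 73541 mod 17 = 16.

x ≡ 73541 (mod 85085).
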